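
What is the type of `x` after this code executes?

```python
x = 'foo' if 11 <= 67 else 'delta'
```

Both branches of conditional are str

str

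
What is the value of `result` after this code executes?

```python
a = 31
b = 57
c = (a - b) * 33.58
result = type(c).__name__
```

a is int; b is int; c is float; result = 'float'

'float'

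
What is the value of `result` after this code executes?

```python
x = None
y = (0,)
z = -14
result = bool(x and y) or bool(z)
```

x = None; y = (0,); z = -14; result = True

True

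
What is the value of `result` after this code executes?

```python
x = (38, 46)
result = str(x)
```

x = (38, 46); result = '(38, 46)'

'(38, 46)'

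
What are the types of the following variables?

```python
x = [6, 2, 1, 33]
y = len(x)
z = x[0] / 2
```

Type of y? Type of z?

len() returns int; int / int = float

int, float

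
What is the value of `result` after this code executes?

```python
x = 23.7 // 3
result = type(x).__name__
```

x is float; result = 'float'

'float'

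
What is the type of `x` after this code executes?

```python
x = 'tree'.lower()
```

str.lower() returns str

str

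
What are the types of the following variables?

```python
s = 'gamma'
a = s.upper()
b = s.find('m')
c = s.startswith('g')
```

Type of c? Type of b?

startswith() returns bool; find() returns int

bool, int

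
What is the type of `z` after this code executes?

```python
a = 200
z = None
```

None has type NoneType

NoneType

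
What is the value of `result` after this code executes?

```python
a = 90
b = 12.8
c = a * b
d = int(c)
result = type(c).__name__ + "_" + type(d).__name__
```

a is int; b is float; c is float; d is int; result = 'float_int'

'float_int'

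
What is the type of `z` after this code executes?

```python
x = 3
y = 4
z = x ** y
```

positive int ** positive int = int

int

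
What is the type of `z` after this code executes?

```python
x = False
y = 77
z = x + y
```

bool + int = int (bool is subclass of int)

int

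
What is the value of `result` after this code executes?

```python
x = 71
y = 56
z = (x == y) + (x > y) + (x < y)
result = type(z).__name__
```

x is int; y is int; z is int; result = 'int'

'int'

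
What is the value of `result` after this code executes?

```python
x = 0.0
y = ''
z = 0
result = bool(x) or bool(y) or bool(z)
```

x = 0.0; y = ''; z = 0; result = False

False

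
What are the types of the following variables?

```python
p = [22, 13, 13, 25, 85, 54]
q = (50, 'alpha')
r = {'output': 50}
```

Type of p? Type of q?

p is assigned a list literal (square brackets); q is assigned a tuple (parenthesized, comma-separated values)

list, tuple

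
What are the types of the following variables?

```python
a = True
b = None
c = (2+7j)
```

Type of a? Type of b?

a is assigned the constant True, which has type bool; b is assigned None, whose type is NoneType

bool, NoneType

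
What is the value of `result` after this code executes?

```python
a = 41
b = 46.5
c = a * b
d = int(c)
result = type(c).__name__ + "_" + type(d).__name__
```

a is int; b is float; c is float; d is int; result = 'float_int'

'float_int'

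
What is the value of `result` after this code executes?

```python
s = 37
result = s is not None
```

s = 37; result = True

True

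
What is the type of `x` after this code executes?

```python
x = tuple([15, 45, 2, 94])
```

tuple() constructor returns tuple

tuple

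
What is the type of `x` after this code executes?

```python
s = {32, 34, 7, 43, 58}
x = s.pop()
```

Popping from set[int] returns int

int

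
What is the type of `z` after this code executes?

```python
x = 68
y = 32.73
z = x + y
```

int + float = float

float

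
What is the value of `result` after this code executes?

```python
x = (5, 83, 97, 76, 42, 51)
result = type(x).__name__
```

x is tuple; result = 'tuple'

'tuple'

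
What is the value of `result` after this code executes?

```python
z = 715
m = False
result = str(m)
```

z = 715; m = False; result = 'False'

'False'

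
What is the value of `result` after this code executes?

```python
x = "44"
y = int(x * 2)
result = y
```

x = '44'; y = 4444; result = 4444

4444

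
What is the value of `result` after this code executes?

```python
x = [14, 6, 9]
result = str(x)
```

x = [14, 6, 9]; result = '[14, 6, 9]'

'[14, 6, 9]'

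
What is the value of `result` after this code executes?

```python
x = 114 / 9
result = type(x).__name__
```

x is float; result = 'float'

'float'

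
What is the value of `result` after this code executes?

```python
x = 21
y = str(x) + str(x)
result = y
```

x = 21; y = '2121'; result = '2121'

'2121'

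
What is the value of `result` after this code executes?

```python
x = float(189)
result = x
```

x = 189.0; result = 189.0

189.0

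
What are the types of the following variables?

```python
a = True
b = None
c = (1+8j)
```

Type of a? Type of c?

a is assigned the constant True, which has type bool; c is assigned (1+8j), an int plus an imaginary literal (j suffix), which evaluates to complex

bool, complex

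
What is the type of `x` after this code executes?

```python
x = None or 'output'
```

'or' with None returns the other truthy value (str)

str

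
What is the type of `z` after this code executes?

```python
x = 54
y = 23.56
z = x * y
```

int * float = float

float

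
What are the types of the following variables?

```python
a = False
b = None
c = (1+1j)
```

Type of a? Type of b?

a is assigned the constant False, which has type bool; b is assigned None, whose type is NoneType

bool, NoneType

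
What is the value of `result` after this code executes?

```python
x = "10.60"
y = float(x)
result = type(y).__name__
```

x is str; y is float; result = 'float'

'float'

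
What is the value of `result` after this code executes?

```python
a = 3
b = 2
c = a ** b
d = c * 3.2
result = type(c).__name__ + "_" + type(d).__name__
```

a is int; b is int; c is int; d is float; result = 'int_float'

'int_float'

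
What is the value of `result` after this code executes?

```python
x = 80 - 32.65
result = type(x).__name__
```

x is float; result = 'float'

'float'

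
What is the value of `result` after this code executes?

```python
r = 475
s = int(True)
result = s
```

r = 475; s = 1; result = 1

1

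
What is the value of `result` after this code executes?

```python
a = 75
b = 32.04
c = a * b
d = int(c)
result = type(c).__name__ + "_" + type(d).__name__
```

a is int; b is float; c is float; d is int; result = 'float_int'

'float_int'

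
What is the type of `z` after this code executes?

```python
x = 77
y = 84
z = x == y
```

Equality comparison returns bool

bool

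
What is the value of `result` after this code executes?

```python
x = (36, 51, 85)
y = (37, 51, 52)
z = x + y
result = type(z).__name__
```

x is tuple; y is tuple; z is tuple; result = 'tuple'

'tuple'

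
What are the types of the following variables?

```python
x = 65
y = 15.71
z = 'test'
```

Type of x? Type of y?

x is assigned a bare integer (no decimal point), so it is an int; y is assigned a number with a decimal point, so it is a float

int, float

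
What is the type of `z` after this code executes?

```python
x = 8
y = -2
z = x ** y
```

int ** negative = float

float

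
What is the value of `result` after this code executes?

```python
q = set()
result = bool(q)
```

q = set(); result = False

False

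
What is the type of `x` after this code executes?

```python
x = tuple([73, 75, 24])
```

tuple() constructor returns tuple

tuple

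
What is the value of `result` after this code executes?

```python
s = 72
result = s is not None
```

s = 72; result = True

True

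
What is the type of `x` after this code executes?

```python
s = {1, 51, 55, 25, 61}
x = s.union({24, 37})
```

set.union() returns a new set

set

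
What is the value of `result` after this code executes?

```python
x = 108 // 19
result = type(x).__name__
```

x is int; result = 'int'

'int'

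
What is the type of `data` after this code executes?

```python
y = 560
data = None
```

None has type NoneType

NoneType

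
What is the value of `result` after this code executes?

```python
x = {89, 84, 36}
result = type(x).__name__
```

x is set; result = 'set'

'set'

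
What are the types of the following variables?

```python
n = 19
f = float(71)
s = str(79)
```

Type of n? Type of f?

n is assigned a bare integer (no decimal point), so it is an int; f is assigned the result of calling float(), which returns a float

int, float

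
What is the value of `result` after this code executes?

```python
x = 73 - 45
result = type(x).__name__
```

x is int; result = 'int'

'int'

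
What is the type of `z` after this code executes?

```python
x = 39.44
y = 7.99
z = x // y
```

float // float = float

float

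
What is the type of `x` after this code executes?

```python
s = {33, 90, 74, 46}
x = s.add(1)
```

set.add() returns None (mutates in place)

NoneType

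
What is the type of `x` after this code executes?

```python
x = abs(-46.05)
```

abs() of float returns float

float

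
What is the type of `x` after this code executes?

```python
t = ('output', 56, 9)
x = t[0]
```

Index 0 of tuple is a str literal

str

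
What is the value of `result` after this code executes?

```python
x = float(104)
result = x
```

x = 104.0; result = 104.0

104.0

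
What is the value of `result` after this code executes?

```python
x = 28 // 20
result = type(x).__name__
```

x is int; result = 'int'

'int'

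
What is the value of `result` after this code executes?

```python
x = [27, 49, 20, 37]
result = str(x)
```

x = [27, 49, 20, 37]; result = '[27, 49, 20, 37]'

'[27, 49, 20, 37]'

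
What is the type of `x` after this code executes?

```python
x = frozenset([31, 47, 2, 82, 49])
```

frozenset() returns frozenset

frozenset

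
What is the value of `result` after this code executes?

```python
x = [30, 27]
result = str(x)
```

x = [30, 27]; result = '[30, 27]'

'[30, 27]'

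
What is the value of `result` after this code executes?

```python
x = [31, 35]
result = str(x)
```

x = [31, 35]; result = '[31, 35]'

'[31, 35]'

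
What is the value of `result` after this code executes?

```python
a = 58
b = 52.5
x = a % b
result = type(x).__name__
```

a is int; b is float; x is float; result = 'float'

'float'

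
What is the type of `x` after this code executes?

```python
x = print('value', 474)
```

print() returns None

NoneType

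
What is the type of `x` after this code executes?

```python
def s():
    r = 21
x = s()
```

Function without return returns None

NoneType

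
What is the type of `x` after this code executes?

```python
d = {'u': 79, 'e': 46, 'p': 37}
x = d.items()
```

dict.items() returns dict_items view

dict_items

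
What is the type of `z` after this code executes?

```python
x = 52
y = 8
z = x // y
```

int // int = int

int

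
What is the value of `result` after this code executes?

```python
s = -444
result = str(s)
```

s = -444; result = '-444'

'-444'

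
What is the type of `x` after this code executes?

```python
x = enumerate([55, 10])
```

enumerate() returns an enumerate object

enumerate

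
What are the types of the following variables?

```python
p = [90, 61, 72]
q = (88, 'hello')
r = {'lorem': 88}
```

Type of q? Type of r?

q is assigned a tuple (parenthesized, comma-separated values); r is assigned a dict literal ({key: value})

tuple, dict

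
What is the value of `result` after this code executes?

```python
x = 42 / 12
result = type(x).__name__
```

x is float; result = 'float'

'float'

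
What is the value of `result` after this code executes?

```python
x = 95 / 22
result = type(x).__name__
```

x is float; result = 'float'

'float'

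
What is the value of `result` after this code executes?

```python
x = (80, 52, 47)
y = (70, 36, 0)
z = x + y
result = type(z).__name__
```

x is tuple; y is tuple; z is tuple; result = 'tuple'

'tuple'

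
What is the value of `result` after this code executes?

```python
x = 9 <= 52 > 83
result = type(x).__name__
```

x is bool; result = 'bool'

'bool'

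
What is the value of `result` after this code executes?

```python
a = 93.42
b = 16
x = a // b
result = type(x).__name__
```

a is float; b is int; x is float; result = 'float'

'float'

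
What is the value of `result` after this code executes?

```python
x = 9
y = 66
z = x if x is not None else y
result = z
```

x = 9; y = 66; z = 9; result = 9

9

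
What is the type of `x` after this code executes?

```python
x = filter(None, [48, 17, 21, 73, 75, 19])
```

filter() returns a filter object

filter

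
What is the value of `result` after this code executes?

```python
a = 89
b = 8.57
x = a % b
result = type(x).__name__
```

a is int; b is float; x is float; result = 'float'

'float'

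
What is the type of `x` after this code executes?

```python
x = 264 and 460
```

'and' with truthy values returns last operand (int)

int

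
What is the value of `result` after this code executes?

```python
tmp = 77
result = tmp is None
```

tmp = 77; result = False

False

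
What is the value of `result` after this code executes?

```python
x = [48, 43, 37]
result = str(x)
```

x = [48, 43, 37]; result = '[48, 43, 37]'

'[48, 43, 37]'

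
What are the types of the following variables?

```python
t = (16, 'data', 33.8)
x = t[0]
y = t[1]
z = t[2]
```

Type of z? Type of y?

tuple[2] is float; tuple[1] is str

float, str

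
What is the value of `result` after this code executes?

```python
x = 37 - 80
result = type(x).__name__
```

x is int; result = 'int'

'int'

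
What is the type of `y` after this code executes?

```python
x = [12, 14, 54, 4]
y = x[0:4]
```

Slicing a list returns a list

list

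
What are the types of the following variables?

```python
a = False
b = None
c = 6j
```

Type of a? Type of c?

a is assigned the constant False, which has type bool; c is assigned 6j, an imaginary literal (j suffix), which has type complex

bool, complex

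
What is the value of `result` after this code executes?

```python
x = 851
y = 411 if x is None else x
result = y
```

x = 851; y = 851; result = 851

851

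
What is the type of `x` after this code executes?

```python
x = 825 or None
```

'or' returns first truthy value

int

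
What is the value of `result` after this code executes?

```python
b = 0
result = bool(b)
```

b = 0; result = False

False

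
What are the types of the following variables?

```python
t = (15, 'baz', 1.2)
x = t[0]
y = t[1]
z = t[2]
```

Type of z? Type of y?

tuple[2] is float; tuple[1] is str

float, str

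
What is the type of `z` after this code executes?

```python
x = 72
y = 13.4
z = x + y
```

int + float = float

float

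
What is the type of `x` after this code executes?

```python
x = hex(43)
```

hex() returns str representation

str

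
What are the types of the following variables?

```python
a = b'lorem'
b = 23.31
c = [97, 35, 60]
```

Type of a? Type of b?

a is assigned a bytes literal (b'...' prefix); b is assigned a number with a decimal point, so it is a float

bytes, float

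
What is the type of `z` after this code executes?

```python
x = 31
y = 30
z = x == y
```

Equality comparison returns bool

bool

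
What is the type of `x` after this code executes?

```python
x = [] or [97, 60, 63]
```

'or' returns first truthy value (list)

list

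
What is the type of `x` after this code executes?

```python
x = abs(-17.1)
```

abs() of float returns float

float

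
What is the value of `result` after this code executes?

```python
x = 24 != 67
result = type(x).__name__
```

x is bool; result = 'bool'

'bool'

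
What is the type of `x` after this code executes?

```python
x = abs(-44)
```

abs() of int returns int

int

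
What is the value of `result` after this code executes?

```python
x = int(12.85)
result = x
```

x = 12; result = 12

12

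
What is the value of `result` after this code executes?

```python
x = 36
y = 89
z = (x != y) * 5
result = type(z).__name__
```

x is int; y is int; z is int; result = 'int'

'int'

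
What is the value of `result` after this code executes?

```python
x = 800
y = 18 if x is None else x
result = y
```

x = 800; y = 800; result = 800

800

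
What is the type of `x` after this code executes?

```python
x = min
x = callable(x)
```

callable() returns bool

bool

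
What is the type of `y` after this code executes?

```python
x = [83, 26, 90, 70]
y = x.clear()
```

list.clear() returns None

NoneType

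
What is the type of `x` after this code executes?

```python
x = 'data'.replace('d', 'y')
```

str.replace() returns str

str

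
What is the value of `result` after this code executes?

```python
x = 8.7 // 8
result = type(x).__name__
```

x is float; result = 'float'

'float'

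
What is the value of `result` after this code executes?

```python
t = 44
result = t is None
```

t = 44; result = False

False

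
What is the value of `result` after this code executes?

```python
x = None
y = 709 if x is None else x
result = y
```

x = None; y = 709; result = 709

709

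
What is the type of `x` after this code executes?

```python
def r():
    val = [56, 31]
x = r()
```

Function without return returns None

NoneType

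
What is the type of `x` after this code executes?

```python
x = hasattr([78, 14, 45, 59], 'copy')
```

hasattr() returns bool

bool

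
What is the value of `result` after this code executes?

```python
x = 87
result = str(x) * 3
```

x = 87; result = '878787'

'878787'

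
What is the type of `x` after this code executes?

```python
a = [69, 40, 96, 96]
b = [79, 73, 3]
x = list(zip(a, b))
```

list(zip()) returns a list of tuples

list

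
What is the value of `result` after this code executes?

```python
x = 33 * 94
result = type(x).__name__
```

x is int; result = 'int'

'int'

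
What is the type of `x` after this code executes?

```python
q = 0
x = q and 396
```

'and' returns first falsy value (0 is int)

int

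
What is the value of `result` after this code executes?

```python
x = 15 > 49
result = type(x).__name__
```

x is bool; result = 'bool'

'bool'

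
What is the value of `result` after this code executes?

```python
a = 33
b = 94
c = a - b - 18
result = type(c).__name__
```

a is int; b is int; c is int; result = 'int'

'int'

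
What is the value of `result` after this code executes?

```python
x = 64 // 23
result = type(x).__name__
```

x is int; result = 'int'

'int'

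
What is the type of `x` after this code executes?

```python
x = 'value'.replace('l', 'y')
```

str.replace() returns str

str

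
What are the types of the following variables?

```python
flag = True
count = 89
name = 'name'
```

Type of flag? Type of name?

flag is assigned the constant True, which has type bool; name is assigned a quoted string literal, so it is a str

bool, str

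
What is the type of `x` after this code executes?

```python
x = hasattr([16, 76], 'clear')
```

hasattr() returns bool

bool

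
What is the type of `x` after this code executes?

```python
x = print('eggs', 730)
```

print() returns None

NoneType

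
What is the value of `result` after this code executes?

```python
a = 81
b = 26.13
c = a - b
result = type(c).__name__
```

a is int; b is float; c is float; result = 'float'

'float'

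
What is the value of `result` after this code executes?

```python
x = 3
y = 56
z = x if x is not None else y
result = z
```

x = 3; y = 56; z = 3; result = 3

3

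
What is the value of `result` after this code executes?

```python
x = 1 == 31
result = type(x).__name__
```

x is bool; result = 'bool'

'bool'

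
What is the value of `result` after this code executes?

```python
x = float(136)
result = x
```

x = 136.0; result = 136.0

136.0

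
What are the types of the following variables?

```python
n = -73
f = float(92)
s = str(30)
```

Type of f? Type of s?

f is assigned the result of calling float(), which returns a float; s is assigned the result of calling str(), which returns a str

float, str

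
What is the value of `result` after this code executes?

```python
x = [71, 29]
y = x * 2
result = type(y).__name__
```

x is list; y is list; result = 'list'

'list'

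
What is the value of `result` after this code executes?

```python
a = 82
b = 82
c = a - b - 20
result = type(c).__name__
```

a is int; b is int; c is int; result = 'int'

'int'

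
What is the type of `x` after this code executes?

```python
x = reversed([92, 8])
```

reversed() on a list returns list_reverseiterator

list_reverseiterator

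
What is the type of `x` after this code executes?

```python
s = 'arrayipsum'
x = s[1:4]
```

Slicing a str returns str

str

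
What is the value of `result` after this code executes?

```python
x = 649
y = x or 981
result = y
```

x = 649; y = 649; result = 649

649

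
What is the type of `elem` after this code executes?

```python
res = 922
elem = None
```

None has type NoneType

NoneType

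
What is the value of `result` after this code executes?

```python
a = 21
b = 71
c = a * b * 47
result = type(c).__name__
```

a is int; b is int; c is int; result = 'int'

'int'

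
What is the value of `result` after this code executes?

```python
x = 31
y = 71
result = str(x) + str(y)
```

x = 31; y = 71; result = '3171'

'3171'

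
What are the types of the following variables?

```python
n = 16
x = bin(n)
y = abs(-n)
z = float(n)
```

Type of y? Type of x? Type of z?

abs() of int returns int; bin() returns str; float() returns float

int, str, float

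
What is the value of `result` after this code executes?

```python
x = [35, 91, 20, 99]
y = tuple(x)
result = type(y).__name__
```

x is list; y is tuple; result = 'tuple'

'tuple'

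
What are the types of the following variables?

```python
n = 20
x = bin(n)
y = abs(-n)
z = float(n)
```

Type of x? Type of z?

bin() returns str; float() returns float

str, float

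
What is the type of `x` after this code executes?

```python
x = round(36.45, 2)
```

round() with decimal places returns float

float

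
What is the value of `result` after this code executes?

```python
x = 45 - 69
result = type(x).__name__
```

x is int; result = 'int'

'int'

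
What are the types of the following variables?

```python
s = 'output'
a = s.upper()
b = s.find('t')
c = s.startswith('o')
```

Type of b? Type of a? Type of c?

find() returns int; upper() returns str; startswith() returns bool

int, str, bool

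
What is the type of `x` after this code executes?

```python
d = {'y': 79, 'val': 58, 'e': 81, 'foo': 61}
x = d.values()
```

.values() returns dict_values view

dict_values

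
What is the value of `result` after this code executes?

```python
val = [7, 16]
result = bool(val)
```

val = [7, 16]; result = True

True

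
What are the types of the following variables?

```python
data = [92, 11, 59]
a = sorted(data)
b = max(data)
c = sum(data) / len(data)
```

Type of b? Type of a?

max of ints returns int; sorted() returns list

int, list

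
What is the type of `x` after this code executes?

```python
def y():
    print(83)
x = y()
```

Function without return returns None

NoneType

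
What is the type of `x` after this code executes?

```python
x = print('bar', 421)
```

print() returns None

NoneType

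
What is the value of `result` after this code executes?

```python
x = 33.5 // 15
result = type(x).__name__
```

x is float; result = 'float'

'float'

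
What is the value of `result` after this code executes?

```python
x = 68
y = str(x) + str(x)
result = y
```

x = 68; y = '6868'; result = '6868'

'6868'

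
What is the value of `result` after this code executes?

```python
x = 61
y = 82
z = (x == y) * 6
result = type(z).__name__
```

x is int; y is int; z is int; result = 'int'

'int'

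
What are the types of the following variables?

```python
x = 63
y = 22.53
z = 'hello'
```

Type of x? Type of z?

x is assigned a bare integer (no decimal point), so it is an int; z is assigned a quoted string literal, so it is a str

int, str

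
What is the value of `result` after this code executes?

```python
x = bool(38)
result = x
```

x = True; result = True

True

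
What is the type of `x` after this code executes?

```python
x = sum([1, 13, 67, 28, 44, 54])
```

sum() of ints returns int

int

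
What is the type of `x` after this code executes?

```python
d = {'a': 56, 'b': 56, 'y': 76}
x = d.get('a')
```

dict.get() returns value type when found

int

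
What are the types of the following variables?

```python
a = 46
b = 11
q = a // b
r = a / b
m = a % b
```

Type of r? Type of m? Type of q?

/ returns float; % of ints returns int; // returns int

float, int, int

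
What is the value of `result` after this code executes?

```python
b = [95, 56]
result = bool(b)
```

b = [95, 56]; result = True

True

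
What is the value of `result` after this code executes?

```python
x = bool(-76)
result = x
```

x = True; result = True

True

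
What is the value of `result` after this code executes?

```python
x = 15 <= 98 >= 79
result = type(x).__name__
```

x is bool; result = 'bool'

'bool'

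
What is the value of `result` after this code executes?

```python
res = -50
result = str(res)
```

res = -50; result = '-50'

'-50'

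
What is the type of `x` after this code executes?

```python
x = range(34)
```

range() returns a range object

range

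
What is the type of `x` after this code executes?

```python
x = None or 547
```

'or' with None returns the other truthy value

int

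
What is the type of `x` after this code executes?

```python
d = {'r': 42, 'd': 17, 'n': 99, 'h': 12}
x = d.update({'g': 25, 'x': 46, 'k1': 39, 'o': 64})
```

dict.update() returns None

NoneType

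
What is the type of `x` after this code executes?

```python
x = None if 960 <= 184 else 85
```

960 <= 184 is False, so the else branch is taken

int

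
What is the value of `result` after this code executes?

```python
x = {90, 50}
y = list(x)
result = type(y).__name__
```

x is set; y is list; result = 'list'

'list'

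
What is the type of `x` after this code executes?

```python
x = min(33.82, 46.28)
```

min() of floats returns float

float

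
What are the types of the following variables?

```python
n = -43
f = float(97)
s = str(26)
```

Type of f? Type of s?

f is assigned the result of calling float(), which returns a float; s is assigned the result of calling str(), which returns a str

float, str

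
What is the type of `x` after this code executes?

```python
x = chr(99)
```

chr() returns str (single char)

str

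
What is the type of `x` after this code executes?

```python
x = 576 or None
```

'or' returns first truthy value

int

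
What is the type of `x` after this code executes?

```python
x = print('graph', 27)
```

print() returns None

NoneType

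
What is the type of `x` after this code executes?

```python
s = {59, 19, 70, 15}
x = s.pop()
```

Popping from set[int] returns int

int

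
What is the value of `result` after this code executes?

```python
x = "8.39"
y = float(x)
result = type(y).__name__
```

x is str; y is float; result = 'float'

'float'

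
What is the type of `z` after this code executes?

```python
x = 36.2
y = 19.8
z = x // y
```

float // float = float

float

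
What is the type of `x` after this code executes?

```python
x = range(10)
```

range() returns a range object

range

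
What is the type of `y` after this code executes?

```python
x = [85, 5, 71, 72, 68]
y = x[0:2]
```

Slicing a list returns a list

list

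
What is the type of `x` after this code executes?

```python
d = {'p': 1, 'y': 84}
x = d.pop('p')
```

dict.pop() returns the value

int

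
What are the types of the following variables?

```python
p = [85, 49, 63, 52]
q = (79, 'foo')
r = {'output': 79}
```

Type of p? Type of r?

p is assigned a list literal (square brackets); r is assigned a dict literal ({key: value})

list, dict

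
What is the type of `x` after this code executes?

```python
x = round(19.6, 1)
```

round() with decimal places returns float

float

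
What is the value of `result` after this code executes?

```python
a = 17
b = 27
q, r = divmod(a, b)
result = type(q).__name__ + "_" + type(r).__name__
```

a is int; b is int; q is int; r is int; result = 'int_int'

'int_int'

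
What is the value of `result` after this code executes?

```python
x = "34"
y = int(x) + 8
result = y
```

x = '34'; y = 42; result = 42

42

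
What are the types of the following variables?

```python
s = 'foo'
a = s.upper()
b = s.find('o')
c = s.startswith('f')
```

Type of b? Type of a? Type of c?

find() returns int; upper() returns str; startswith() returns bool

int, str, bool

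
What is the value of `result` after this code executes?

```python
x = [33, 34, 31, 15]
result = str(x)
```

x = [33, 34, 31, 15]; result = '[33, 34, 31, 15]'

'[33, 34, 31, 15]'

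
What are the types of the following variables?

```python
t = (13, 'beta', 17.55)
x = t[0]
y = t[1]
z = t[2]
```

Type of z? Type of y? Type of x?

tuple[2] is float; tuple[1] is str; tuple[0] is int

float, str, int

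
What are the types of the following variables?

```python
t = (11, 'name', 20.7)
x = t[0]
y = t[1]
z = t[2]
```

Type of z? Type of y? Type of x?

tuple[2] is float; tuple[1] is str; tuple[0] is int

float, str, int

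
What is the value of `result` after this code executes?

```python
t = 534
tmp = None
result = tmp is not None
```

t = 534; tmp = None; result = False

False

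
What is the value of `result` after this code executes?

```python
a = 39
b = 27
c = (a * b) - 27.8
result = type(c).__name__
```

a is int; b is int; c is float; result = 'float'

'float'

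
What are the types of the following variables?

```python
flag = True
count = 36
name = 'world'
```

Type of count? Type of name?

count is assigned a bare integer (no decimal point), so it is an int; name is assigned a quoted string literal, so it is a str

int, str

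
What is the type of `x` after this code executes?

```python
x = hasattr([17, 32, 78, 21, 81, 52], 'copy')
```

hasattr() returns bool

bool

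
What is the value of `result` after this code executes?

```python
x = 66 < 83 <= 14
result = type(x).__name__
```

x is bool; result = 'bool'

'bool'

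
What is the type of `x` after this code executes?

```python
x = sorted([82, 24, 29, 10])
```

sorted() always returns list

list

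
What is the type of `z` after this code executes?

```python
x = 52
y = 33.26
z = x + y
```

int + float = float

float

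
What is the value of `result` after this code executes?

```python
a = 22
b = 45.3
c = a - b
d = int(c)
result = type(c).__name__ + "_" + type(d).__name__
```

a is int; b is float; c is float; d is int; result = 'float_int'

'float_int'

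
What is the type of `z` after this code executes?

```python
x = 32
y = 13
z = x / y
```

int / int = float

float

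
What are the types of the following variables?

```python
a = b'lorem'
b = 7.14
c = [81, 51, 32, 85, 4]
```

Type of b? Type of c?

b is assigned a number with a decimal point, so it is a float; c is assigned a list literal (square brackets)

float, list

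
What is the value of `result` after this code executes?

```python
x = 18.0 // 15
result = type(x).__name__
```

x is float; result = 'float'

'float'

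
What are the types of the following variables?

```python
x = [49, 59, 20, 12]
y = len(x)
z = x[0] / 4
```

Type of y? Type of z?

len() returns int; int / int = float

int, float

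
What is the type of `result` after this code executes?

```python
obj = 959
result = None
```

None has type NoneType

NoneType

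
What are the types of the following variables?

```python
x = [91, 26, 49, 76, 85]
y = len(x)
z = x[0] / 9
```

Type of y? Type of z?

len() returns int; int / int = float

int, float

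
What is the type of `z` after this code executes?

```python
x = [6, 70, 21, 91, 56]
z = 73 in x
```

'in' operator returns bool

bool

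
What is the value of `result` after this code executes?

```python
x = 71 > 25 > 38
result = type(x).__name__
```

x is bool; result = 'bool'

'bool'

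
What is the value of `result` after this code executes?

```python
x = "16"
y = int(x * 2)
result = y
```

x = '16'; y = 1616; result = 1616

1616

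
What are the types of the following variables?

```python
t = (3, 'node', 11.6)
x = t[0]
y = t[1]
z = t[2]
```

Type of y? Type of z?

tuple[1] is str; tuple[2] is float

str, float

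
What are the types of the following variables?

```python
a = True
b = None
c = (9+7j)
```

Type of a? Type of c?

a is assigned the constant True, which has type bool; c is assigned (9+7j), an int plus an imaginary literal (j suffix), which evaluates to complex

bool, complex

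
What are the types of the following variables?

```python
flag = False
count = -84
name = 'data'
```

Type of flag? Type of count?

flag is assigned the constant False, which has type bool; count is assigned a bare integer (no decimal point), so it is an int

bool, int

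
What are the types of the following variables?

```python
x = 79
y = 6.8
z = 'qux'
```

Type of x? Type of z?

x is assigned a bare integer (no decimal point), so it is an int; z is assigned a quoted string literal, so it is a str

int, str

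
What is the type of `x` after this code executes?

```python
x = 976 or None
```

'or' returns first truthy value

int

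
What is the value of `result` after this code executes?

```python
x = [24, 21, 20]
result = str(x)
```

x = [24, 21, 20]; result = '[24, 21, 20]'

'[24, 21, 20]'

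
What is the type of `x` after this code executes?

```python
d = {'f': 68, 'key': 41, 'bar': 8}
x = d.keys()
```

.keys() returns dict_keys view

dict_keys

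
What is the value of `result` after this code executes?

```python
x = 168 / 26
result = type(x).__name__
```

x is float; result = 'float'

'float'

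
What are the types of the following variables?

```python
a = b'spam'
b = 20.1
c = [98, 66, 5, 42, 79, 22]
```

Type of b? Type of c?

b is assigned a number with a decimal point, so it is a float; c is assigned a list literal (square brackets)

float, list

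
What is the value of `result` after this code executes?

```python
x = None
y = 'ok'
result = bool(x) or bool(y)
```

x = None; y = 'ok'; result = True

True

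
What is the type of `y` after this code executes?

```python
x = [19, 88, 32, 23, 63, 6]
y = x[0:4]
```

Slicing a list returns a list

list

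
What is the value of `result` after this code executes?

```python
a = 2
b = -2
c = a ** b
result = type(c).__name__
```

a is int; b is int; c is float; result = 'float'

'float'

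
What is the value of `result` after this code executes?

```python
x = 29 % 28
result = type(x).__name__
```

x is int; result = 'int'

'int'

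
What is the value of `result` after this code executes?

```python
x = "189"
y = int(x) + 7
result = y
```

x = '189'; y = 196; result = 196

196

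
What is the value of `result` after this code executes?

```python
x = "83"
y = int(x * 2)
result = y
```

x = '83'; y = 8383; result = 8383

8383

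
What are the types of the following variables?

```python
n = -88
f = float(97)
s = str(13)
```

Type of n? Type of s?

n is assigned a bare integer (no decimal point), so it is an int; s is assigned the result of calling str(), which returns a str

int, str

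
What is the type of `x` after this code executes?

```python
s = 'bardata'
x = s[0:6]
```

Slicing a str returns str

str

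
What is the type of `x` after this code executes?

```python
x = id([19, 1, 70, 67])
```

id() returns int

int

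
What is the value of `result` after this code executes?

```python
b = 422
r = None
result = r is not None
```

b = 422; r = None; result = False

False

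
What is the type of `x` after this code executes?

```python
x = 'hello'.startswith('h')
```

str.startswith() returns bool

bool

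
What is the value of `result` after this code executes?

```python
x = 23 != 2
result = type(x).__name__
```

x is bool; result = 'bool'

'bool'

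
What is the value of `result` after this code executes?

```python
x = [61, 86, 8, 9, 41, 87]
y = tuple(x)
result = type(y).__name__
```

x is list; y is tuple; result = 'tuple'

'tuple'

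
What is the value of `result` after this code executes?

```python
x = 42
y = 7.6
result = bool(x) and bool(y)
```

x = 42; y = 7.6; result = True

True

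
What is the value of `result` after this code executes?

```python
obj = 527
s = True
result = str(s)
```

obj = 527; s = True; result = 'True'

'True'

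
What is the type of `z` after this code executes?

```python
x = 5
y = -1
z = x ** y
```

int ** negative = float

float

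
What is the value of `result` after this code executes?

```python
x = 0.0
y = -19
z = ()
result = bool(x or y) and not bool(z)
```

x = 0.0; y = -19; z = (); result = True

True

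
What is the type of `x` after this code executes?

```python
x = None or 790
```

'or' with None returns the other truthy value

int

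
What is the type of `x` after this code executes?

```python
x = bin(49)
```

bin() returns str representation

str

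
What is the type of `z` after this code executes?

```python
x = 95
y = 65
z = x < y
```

Comparison returns bool

bool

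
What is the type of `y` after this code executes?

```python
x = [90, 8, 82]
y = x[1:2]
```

Slicing a list returns a list

list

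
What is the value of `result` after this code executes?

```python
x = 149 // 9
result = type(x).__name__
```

x is int; result = 'int'

'int'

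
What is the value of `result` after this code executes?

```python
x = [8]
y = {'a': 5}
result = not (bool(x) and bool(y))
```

x = [8]; y = {'a': 5}; result = False

False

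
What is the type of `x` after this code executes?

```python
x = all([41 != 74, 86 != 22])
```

all() returns bool

bool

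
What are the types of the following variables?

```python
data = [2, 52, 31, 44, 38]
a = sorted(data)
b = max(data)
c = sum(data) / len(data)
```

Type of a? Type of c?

sorted() returns list; int / int = float

list, float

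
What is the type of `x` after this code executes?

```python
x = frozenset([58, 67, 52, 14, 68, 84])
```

frozenset() returns frozenset

frozenset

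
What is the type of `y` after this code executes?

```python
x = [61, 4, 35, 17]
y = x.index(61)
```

list.index() returns int

int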